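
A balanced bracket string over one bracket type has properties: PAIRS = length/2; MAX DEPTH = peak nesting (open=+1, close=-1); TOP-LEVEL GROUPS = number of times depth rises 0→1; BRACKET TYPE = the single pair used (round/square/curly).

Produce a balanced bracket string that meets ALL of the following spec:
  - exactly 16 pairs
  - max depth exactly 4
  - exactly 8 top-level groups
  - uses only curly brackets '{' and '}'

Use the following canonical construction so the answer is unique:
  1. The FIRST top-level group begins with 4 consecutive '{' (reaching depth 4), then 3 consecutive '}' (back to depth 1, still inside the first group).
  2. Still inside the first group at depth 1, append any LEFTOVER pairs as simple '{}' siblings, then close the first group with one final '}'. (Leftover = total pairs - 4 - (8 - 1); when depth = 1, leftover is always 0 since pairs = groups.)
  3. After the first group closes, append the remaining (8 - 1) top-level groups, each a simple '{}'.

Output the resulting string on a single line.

Spec: pairs=16 depth=4 groups=8
Leftover pairs = 16 - 4 - (8-1) = 5
First group: deep chain of depth 4 + 5 sibling pairs
Remaining 7 groups: simple '{}' each

Answer: {{{{}}}{}{}{}{}{}}{}{}{}{}{}{}{}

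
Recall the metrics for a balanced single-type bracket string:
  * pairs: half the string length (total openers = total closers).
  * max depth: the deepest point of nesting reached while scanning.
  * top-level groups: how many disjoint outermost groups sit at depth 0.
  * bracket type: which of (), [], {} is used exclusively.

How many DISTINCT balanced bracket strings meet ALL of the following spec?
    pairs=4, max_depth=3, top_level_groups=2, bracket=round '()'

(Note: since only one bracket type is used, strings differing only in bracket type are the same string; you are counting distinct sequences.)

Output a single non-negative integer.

Answer: 2

Derivation:
Spec: pairs=4 depth=3 groups=2
Count(depth <= 3) = 5
Count(depth <= 2) = 3
Count(depth == 3) = 5 - 3 = 2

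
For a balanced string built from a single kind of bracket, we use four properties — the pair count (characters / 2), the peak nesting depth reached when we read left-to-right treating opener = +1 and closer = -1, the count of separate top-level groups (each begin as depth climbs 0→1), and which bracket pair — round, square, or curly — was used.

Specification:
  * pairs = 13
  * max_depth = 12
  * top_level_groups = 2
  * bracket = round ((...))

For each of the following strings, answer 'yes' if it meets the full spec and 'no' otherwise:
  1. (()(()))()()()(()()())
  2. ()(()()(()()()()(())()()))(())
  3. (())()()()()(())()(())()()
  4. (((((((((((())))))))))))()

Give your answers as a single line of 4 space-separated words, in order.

String 1 '(()(()))()()()(()()())': depth seq [1 2 1 2 3 2 1 0 1 0 1 0 1 0 1 2 1 2 1 2 1 0]
  -> pairs=11 depth=3 groups=5 -> no
String 2 '()(()()(()()()()(())()()))(())': depth seq [1 0 1 2 1 2 1 2 3 2 3 2 3 2 3 2 3 4 3 2 3 2 3 2 1 0 1 2 1 0]
  -> pairs=15 depth=4 groups=3 -> no
String 3 '(())()()()()(())()(())()()': depth seq [1 2 1 0 1 0 1 0 1 0 1 0 1 2 1 0 1 0 1 2 1 0 1 0 1 0]
  -> pairs=13 depth=2 groups=10 -> no
String 4 '(((((((((((())))))))))))()': depth seq [1 2 3 4 5 6 7 8 9 10 11 12 11 10 9 8 7 6 5 4 3 2 1 0 1 0]
  -> pairs=13 depth=12 groups=2 -> yes

Answer: no no no yes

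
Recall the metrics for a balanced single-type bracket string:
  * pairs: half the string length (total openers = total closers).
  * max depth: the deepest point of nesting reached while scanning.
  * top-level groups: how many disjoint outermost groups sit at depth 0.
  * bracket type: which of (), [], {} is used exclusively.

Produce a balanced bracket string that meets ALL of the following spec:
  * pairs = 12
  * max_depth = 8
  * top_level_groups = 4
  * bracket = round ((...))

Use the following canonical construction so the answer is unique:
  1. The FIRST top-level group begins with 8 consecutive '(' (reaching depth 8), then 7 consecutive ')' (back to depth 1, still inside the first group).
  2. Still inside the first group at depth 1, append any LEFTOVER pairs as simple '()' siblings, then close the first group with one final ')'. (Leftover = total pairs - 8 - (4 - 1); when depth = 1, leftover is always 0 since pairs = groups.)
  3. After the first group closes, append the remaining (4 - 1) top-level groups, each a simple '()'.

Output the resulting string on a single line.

Answer: (((((((()))))))())()()()

Derivation:
Spec: pairs=12 depth=8 groups=4
Leftover pairs = 12 - 8 - (4-1) = 1
First group: deep chain of depth 8 + 1 sibling pairs
Remaining 3 groups: simple '()' each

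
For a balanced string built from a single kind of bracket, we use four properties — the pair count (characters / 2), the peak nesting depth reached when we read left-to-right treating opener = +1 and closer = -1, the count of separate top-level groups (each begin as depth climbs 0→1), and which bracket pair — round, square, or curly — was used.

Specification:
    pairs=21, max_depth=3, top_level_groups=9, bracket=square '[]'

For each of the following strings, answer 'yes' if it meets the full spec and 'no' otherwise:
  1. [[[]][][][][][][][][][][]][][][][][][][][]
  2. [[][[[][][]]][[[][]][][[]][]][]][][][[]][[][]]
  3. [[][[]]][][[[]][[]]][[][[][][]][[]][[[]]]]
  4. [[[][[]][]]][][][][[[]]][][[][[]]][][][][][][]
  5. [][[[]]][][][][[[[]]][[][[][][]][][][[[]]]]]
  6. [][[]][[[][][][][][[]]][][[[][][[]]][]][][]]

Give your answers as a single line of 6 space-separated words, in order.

Answer: yes no no no no no

Derivation:
String 1 '[[[]][][][][][][][][][][]][][][][][][][][]': depth seq [1 2 3 2 1 2 1 2 1 2 1 2 1 2 1 2 1 2 1 2 1 2 1 2 1 0 1 0 1 0 1 0 1 0 1 0 1 0 1 0 1 0]
  -> pairs=21 depth=3 groups=9 -> yes
String 2 '[[][[[][][]]][[[][]][][[]][]][]][][][[]][[][]]': depth seq [1 2 1 2 3 4 3 4 3 4 3 2 1 2 3 4 3 4 3 2 3 2 3 4 3 2 3 2 1 2 1 0 1 0 1 0 1 2 1 0 1 2 1 2 1 0]
  -> pairs=23 depth=4 groups=5 -> no
String 3 '[[][[]]][][[[]][[]]][[][[][][]][[]][[[]]]]': depth seq [1 2 1 2 3 2 1 0 1 0 1 2 3 2 1 2 3 2 1 0 1 2 1 2 3 2 3 2 3 2 1 2 3 2 1 2 3 4 3 2 1 0]
  -> pairs=21 depth=4 groups=4 -> no
String 4 '[[[][[]][]]][][][][[[]]][][[][[]]][][][][][][]': depth seq [1 2 3 2 3 4 3 2 3 2 1 0 1 0 1 0 1 0 1 2 3 2 1 0 1 0 1 2 1 2 3 2 1 0 1 0 1 0 1 0 1 0 1 0 1 0]
  -> pairs=23 depth=4 groups=13 -> no
String 5 '[][[[]]][][][][[[[]]][[][[][][]][][][[[]]]]]': depth seq [1 0 1 2 3 2 1 0 1 0 1 0 1 0 1 2 3 4 3 2 1 2 3 2 3 4 3 4 3 4 3 2 3 2 3 2 3 4 5 4 3 2 1 0]
  -> pairs=22 depth=5 groups=6 -> no
String 6 '[][[]][[[][][][][][[]]][][[[][][[]]][]][][]]': depth seq [1 0 1 2 1 0 1 2 3 2 3 2 3 2 3 2 3 2 3 4 3 2 1 2 1 2 3 4 3 4 3 4 5 4 3 2 3 2 1 2 1 2 1 0]
  -> pairs=22 depth=5 groups=3 -> no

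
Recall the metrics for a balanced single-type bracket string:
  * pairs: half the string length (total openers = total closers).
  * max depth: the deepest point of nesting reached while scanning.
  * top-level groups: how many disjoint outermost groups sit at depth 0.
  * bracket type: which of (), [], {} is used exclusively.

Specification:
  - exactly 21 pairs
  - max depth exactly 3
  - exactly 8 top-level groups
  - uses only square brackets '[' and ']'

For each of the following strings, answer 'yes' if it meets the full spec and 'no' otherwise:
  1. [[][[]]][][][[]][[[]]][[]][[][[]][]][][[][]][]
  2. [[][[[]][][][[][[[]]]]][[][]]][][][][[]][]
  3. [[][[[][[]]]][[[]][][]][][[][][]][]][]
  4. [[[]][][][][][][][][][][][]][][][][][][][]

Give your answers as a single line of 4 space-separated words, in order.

String 1 '[[][[]]][][][[]][[[]]][[]][[][[]][]][][[][]][]': depth seq [1 2 1 2 3 2 1 0 1 0 1 0 1 2 1 0 1 2 3 2 1 0 1 2 1 0 1 2 1 2 3 2 1 2 1 0 1 0 1 2 1 2 1 0 1 0]
  -> pairs=23 depth=3 groups=10 -> no
String 2 '[[][[[]][][][[][[[]]]]][[][]]][][][][[]][]': depth seq [1 2 1 2 3 4 3 2 3 2 3 2 3 4 3 4 5 6 5 4 3 2 1 2 3 2 3 2 1 0 1 0 1 0 1 0 1 2 1 0 1 0]
  -> pairs=21 depth=6 groups=6 -> no
String 3 '[[][[[][[]]]][[[]][][]][][[][][]][]][]': depth seq [1 2 1 2 3 4 3 4 5 4 3 2 1 2 3 4 3 2 3 2 3 2 1 2 1 2 3 2 3 2 3 2 1 2 1 0 1 0]
  -> pairs=19 depth=5 groups=2 -> no
String 4 '[[[]][][][][][][][][][][][]][][][][][][][]': depth seq [1 2 3 2 1 2 1 2 1 2 1 2 1 2 1 2 1 2 1 2 1 2 1 2 1 2 1 0 1 0 1 0 1 0 1 0 1 0 1 0 1 0]
  -> pairs=21 depth=3 groups=8 -> yes

Answer: no no no yes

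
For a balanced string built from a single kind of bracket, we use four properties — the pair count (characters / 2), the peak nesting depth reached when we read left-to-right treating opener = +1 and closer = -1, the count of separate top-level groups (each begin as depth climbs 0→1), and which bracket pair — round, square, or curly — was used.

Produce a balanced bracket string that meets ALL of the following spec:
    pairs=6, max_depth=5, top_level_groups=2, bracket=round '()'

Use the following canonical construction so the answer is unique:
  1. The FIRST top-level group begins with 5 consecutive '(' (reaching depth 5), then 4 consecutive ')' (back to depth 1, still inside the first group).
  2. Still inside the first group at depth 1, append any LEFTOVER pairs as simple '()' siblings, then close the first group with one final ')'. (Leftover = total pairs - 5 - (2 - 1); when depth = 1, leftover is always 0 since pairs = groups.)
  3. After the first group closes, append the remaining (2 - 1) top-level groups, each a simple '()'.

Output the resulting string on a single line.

Answer: ((((()))))()

Derivation:
Spec: pairs=6 depth=5 groups=2
Leftover pairs = 6 - 5 - (2-1) = 0
First group: deep chain of depth 5 + 0 sibling pairs
Remaining 1 groups: simple '()' each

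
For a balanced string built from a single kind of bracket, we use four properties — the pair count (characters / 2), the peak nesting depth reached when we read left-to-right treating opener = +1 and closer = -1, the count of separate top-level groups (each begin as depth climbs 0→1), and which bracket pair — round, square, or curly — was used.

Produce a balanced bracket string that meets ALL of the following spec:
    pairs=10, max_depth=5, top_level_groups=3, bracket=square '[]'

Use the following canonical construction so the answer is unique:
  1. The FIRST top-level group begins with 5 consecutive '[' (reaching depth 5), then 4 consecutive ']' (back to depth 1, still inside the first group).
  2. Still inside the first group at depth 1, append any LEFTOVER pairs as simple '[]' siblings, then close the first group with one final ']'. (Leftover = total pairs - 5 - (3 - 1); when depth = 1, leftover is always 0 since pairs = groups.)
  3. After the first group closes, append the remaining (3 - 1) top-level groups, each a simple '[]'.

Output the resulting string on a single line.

Spec: pairs=10 depth=5 groups=3
Leftover pairs = 10 - 5 - (3-1) = 3
First group: deep chain of depth 5 + 3 sibling pairs
Remaining 2 groups: simple '[]' each

Answer: [[[[[]]]][][][]][][]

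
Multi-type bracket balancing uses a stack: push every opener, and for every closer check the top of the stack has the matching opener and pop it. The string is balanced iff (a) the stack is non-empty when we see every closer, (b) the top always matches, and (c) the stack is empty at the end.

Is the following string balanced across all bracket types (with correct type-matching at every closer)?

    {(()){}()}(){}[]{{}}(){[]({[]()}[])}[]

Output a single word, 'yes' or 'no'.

pos 0: push '{'; stack = {
pos 1: push '('; stack = {(
pos 2: push '('; stack = {((
pos 3: ')' matches '('; pop; stack = {(
pos 4: ')' matches '('; pop; stack = {
pos 5: push '{'; stack = {{
pos 6: '}' matches '{'; pop; stack = {
pos 7: push '('; stack = {(
pos 8: ')' matches '('; pop; stack = {
pos 9: '}' matches '{'; pop; stack = (empty)
pos 10: push '('; stack = (
pos 11: ')' matches '('; pop; stack = (empty)
pos 12: push '{'; stack = {
pos 13: '}' matches '{'; pop; stack = (empty)
pos 14: push '['; stack = [
pos 15: ']' matches '['; pop; stack = (empty)
pos 16: push '{'; stack = {
pos 17: push '{'; stack = {{
pos 18: '}' matches '{'; pop; stack = {
pos 19: '}' matches '{'; pop; stack = (empty)
pos 20: push '('; stack = (
pos 21: ')' matches '('; pop; stack = (empty)
pos 22: push '{'; stack = {
pos 23: push '['; stack = {[
pos 24: ']' matches '['; pop; stack = {
pos 25: push '('; stack = {(
pos 26: push '{'; stack = {({
pos 27: push '['; stack = {({[
pos 28: ']' matches '['; pop; stack = {({
pos 29: push '('; stack = {({(
pos 30: ')' matches '('; pop; stack = {({
pos 31: '}' matches '{'; pop; stack = {(
pos 32: push '['; stack = {([
pos 33: ']' matches '['; pop; stack = {(
pos 34: ')' matches '('; pop; stack = {
pos 35: '}' matches '{'; pop; stack = (empty)
pos 36: push '['; stack = [
pos 37: ']' matches '['; pop; stack = (empty)
end: stack empty → VALID
Verdict: properly nested → yes

Answer: yes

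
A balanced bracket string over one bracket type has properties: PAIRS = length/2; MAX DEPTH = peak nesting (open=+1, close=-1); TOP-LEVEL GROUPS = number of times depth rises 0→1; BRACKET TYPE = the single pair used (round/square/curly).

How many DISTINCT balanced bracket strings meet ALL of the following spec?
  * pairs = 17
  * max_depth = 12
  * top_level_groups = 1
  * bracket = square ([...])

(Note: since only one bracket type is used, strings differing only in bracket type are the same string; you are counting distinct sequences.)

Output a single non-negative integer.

Spec: pairs=17 depth=12 groups=1
Count(depth <= 12) = 35331134
Count(depth <= 11) = 35223254
Count(depth == 12) = 35331134 - 35223254 = 107880

Answer: 107880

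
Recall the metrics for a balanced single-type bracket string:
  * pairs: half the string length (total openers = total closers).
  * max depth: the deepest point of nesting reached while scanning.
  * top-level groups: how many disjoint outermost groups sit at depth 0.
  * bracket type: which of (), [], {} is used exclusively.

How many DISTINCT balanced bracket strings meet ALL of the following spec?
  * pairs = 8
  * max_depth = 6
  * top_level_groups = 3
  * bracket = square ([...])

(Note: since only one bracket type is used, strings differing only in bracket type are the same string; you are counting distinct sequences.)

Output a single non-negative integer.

Answer: 3

Derivation:
Spec: pairs=8 depth=6 groups=3
Count(depth <= 6) = 297
Count(depth <= 5) = 294
Count(depth == 6) = 297 - 294 = 3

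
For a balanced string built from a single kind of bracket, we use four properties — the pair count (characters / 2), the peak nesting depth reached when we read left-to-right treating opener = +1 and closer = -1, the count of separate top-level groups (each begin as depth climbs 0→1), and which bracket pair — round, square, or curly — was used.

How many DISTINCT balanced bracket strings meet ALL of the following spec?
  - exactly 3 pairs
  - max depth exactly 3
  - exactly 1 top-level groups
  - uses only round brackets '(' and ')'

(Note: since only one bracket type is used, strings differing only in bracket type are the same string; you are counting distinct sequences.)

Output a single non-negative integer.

Spec: pairs=3 depth=3 groups=1
Count(depth <= 3) = 2
Count(depth <= 2) = 1
Count(depth == 3) = 2 - 1 = 1

Answer: 1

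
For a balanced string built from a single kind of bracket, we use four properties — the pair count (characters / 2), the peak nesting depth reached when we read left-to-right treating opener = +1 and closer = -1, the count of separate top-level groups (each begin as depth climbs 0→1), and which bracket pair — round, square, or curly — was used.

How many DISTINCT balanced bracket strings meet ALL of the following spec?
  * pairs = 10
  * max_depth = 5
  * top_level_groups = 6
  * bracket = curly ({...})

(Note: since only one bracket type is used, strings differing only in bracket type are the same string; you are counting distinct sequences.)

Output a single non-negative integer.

Spec: pairs=10 depth=5 groups=6
Count(depth <= 5) = 429
Count(depth <= 4) = 423
Count(depth == 5) = 429 - 423 = 6

Answer: 6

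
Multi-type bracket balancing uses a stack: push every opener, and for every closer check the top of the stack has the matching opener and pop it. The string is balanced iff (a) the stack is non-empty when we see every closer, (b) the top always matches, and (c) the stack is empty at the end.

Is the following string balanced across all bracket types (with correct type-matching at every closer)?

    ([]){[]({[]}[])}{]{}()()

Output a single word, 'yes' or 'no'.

Answer: no

Derivation:
pos 0: push '('; stack = (
pos 1: push '['; stack = ([
pos 2: ']' matches '['; pop; stack = (
pos 3: ')' matches '('; pop; stack = (empty)
pos 4: push '{'; stack = {
pos 5: push '['; stack = {[
pos 6: ']' matches '['; pop; stack = {
pos 7: push '('; stack = {(
pos 8: push '{'; stack = {({
pos 9: push '['; stack = {({[
pos 10: ']' matches '['; pop; stack = {({
pos 11: '}' matches '{'; pop; stack = {(
pos 12: push '['; stack = {([
pos 13: ']' matches '['; pop; stack = {(
pos 14: ')' matches '('; pop; stack = {
pos 15: '}' matches '{'; pop; stack = (empty)
pos 16: push '{'; stack = {
pos 17: saw closer ']' but top of stack is '{' (expected '}') → INVALID
Verdict: type mismatch at position 17: ']' closes '{' → no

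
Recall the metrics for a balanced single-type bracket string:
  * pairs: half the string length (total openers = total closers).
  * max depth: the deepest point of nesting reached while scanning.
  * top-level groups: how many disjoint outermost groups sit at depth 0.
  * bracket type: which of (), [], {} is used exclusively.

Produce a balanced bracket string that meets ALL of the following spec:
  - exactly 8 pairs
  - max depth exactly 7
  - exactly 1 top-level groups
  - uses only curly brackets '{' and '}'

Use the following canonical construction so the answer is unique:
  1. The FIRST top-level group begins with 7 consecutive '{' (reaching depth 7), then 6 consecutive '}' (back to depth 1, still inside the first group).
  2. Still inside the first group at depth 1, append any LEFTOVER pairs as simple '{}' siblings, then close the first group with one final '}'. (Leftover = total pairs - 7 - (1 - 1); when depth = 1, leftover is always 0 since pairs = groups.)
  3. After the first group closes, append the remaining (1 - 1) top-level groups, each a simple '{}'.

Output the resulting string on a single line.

Spec: pairs=8 depth=7 groups=1
Leftover pairs = 8 - 7 - (1-1) = 1
First group: deep chain of depth 7 + 1 sibling pairs
Remaining 0 groups: simple '{}' each

Answer: {{{{{{{}}}}}}{}}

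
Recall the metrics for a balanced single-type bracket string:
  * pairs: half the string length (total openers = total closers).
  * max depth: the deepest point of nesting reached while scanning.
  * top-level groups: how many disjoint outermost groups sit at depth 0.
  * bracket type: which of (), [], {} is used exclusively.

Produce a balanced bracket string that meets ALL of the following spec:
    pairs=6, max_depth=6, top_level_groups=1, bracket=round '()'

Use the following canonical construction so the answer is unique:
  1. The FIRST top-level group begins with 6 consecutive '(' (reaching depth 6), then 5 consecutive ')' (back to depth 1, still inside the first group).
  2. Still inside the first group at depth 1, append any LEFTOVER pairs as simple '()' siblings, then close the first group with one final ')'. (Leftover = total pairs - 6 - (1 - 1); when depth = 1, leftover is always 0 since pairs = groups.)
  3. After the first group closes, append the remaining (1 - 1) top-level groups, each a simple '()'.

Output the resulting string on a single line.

Spec: pairs=6 depth=6 groups=1
Leftover pairs = 6 - 6 - (1-1) = 0
First group: deep chain of depth 6 + 0 sibling pairs
Remaining 0 groups: simple '()' each

Answer: (((((())))))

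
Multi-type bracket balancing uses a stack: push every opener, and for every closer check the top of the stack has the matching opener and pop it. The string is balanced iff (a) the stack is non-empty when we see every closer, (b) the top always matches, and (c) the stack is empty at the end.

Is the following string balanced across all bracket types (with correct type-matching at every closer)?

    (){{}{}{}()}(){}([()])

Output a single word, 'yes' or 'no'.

Answer: yes

Derivation:
pos 0: push '('; stack = (
pos 1: ')' matches '('; pop; stack = (empty)
pos 2: push '{'; stack = {
pos 3: push '{'; stack = {{
pos 4: '}' matches '{'; pop; stack = {
pos 5: push '{'; stack = {{
pos 6: '}' matches '{'; pop; stack = {
pos 7: push '{'; stack = {{
pos 8: '}' matches '{'; pop; stack = {
pos 9: push '('; stack = {(
pos 10: ')' matches '('; pop; stack = {
pos 11: '}' matches '{'; pop; stack = (empty)
pos 12: push '('; stack = (
pos 13: ')' matches '('; pop; stack = (empty)
pos 14: push '{'; stack = {
pos 15: '}' matches '{'; pop; stack = (empty)
pos 16: push '('; stack = (
pos 17: push '['; stack = ([
pos 18: push '('; stack = ([(
pos 19: ')' matches '('; pop; stack = ([
pos 20: ']' matches '['; pop; stack = (
pos 21: ')' matches '('; pop; stack = (empty)
end: stack empty → VALID
Verdict: properly nested → yes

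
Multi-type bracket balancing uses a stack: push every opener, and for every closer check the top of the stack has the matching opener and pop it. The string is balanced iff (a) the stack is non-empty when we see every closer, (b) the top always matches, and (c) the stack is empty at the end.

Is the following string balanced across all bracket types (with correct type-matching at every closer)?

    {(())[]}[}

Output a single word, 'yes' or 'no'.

Answer: no

Derivation:
pos 0: push '{'; stack = {
pos 1: push '('; stack = {(
pos 2: push '('; stack = {((
pos 3: ')' matches '('; pop; stack = {(
pos 4: ')' matches '('; pop; stack = {
pos 5: push '['; stack = {[
pos 6: ']' matches '['; pop; stack = {
pos 7: '}' matches '{'; pop; stack = (empty)
pos 8: push '['; stack = [
pos 9: saw closer '}' but top of stack is '[' (expected ']') → INVALID
Verdict: type mismatch at position 9: '}' closes '[' → no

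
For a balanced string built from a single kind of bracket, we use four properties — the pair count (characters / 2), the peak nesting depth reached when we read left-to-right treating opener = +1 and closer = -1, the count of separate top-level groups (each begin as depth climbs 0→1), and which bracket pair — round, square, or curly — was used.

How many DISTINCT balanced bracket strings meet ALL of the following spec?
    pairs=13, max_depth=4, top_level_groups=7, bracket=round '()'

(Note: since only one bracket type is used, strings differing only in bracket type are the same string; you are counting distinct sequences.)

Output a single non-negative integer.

Spec: pairs=13 depth=4 groups=7
Count(depth <= 4) = 9170
Count(depth <= 3) = 6321
Count(depth == 4) = 9170 - 6321 = 2849

Answer: 2849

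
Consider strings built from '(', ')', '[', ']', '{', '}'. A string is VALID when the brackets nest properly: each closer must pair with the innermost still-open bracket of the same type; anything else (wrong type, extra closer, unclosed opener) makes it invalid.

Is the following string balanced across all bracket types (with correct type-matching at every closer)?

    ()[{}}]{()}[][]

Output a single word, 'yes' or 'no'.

pos 0: push '('; stack = (
pos 1: ')' matches '('; pop; stack = (empty)
pos 2: push '['; stack = [
pos 3: push '{'; stack = [{
pos 4: '}' matches '{'; pop; stack = [
pos 5: saw closer '}' but top of stack is '[' (expected ']') → INVALID
Verdict: type mismatch at position 5: '}' closes '[' → no

Answer: no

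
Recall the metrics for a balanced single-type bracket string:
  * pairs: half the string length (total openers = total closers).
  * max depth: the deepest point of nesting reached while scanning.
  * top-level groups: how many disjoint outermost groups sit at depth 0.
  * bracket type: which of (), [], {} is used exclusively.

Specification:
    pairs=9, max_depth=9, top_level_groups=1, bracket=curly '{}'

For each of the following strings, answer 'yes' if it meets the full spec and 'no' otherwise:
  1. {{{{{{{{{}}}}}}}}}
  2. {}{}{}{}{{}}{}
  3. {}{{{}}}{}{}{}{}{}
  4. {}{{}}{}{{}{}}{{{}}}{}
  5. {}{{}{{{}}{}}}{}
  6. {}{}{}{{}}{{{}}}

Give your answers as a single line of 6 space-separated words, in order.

Answer: yes no no no no no

Derivation:
String 1 '{{{{{{{{{}}}}}}}}}': depth seq [1 2 3 4 5 6 7 8 9 8 7 6 5 4 3 2 1 0]
  -> pairs=9 depth=9 groups=1 -> yes
String 2 '{}{}{}{}{{}}{}': depth seq [1 0 1 0 1 0 1 0 1 2 1 0 1 0]
  -> pairs=7 depth=2 groups=6 -> no
String 3 '{}{{{}}}{}{}{}{}{}': depth seq [1 0 1 2 3 2 1 0 1 0 1 0 1 0 1 0 1 0]
  -> pairs=9 depth=3 groups=7 -> no
String 4 '{}{{}}{}{{}{}}{{{}}}{}': depth seq [1 0 1 2 1 0 1 0 1 2 1 2 1 0 1 2 3 2 1 0 1 0]
  -> pairs=11 depth=3 groups=6 -> no
String 5 '{}{{}{{{}}{}}}{}': depth seq [1 0 1 2 1 2 3 4 3 2 3 2 1 0 1 0]
  -> pairs=8 depth=4 groups=3 -> no
String 6 '{}{}{}{{}}{{{}}}': depth seq [1 0 1 0 1 0 1 2 1 0 1 2 3 2 1 0]
  -> pairs=8 depth=3 groups=5 -> no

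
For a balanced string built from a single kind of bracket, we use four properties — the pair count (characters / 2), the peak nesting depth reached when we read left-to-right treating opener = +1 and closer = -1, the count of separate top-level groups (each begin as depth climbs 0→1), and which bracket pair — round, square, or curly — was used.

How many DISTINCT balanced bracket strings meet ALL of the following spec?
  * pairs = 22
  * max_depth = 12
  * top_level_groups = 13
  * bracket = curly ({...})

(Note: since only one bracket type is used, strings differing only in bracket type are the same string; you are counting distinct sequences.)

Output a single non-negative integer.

Spec: pairs=22 depth=12 groups=13
Count(depth <= 12) = 8454225
Count(depth <= 11) = 8454225
Count(depth == 12) = 8454225 - 8454225 = 0

Answer: 0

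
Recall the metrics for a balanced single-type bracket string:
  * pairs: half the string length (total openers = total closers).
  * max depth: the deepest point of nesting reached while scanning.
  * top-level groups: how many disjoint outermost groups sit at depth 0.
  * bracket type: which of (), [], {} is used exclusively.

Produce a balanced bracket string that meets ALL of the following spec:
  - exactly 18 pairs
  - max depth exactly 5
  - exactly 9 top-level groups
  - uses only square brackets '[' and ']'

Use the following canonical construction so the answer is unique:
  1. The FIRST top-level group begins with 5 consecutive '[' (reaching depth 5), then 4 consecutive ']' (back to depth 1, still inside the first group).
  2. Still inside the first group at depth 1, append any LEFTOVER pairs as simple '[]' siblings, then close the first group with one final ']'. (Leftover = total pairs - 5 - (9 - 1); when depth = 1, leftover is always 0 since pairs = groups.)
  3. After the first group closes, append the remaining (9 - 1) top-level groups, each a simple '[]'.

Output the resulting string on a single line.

Answer: [[[[[]]]][][][][][]][][][][][][][][]

Derivation:
Spec: pairs=18 depth=5 groups=9
Leftover pairs = 18 - 5 - (9-1) = 5
First group: deep chain of depth 5 + 5 sibling pairs
Remaining 8 groups: simple '[]' each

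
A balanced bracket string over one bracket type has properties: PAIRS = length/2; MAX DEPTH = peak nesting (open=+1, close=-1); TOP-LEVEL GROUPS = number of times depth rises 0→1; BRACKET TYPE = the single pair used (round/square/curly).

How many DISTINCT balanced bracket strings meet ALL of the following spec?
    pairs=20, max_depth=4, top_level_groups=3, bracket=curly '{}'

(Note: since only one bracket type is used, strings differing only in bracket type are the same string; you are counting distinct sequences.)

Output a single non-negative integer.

Spec: pairs=20 depth=4 groups=3
Count(depth <= 4) = 97776765
Count(depth <= 3) = 3735552
Count(depth == 4) = 97776765 - 3735552 = 94041213

Answer: 94041213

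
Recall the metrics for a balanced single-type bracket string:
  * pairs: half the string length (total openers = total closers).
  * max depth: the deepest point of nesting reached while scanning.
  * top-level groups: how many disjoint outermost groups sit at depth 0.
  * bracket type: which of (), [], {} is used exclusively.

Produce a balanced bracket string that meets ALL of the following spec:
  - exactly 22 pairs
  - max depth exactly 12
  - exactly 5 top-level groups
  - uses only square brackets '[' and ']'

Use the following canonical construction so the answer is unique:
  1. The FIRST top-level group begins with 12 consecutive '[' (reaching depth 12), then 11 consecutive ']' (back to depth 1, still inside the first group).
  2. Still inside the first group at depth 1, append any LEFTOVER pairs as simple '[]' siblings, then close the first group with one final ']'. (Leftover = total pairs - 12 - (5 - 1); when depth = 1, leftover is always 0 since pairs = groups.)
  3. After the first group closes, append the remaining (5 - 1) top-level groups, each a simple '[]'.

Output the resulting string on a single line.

Answer: [[[[[[[[[[[[]]]]]]]]]]][][][][][][]][][][][]

Derivation:
Spec: pairs=22 depth=12 groups=5
Leftover pairs = 22 - 12 - (5-1) = 6
First group: deep chain of depth 12 + 6 sibling pairs
Remaining 4 groups: simple '[]' each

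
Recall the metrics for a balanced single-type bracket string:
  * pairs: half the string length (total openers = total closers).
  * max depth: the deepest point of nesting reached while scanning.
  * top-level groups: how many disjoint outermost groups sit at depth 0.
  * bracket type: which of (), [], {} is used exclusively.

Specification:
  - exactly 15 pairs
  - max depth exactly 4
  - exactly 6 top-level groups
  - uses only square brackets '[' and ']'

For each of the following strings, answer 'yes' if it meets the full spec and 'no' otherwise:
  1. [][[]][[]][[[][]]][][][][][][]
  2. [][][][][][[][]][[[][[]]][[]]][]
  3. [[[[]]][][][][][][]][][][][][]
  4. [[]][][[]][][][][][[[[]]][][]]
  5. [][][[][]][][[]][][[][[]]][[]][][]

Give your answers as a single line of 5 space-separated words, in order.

String 1 '[][[]][[]][[[][]]][][][][][][]': depth seq [1 0 1 2 1 0 1 2 1 0 1 2 3 2 3 2 1 0 1 0 1 0 1 0 1 0 1 0 1 0]
  -> pairs=15 depth=3 groups=10 -> no
String 2 '[][][][][][[][]][[[][[]]][[]]][]': depth seq [1 0 1 0 1 0 1 0 1 0 1 2 1 2 1 0 1 2 3 2 3 4 3 2 1 2 3 2 1 0 1 0]
  -> pairs=16 depth=4 groups=8 -> no
String 3 '[[[[]]][][][][][][]][][][][][]': depth seq [1 2 3 4 3 2 1 2 1 2 1 2 1 2 1 2 1 2 1 0 1 0 1 0 1 0 1 0 1 0]
  -> pairs=15 depth=4 groups=6 -> yes
String 4 '[[]][][[]][][][][][[[[]]][][]]': depth seq [1 2 1 0 1 0 1 2 1 0 1 0 1 0 1 0 1 0 1 2 3 4 3 2 1 2 1 2 1 0]
  -> pairs=15 depth=4 groups=8 -> no
String 5 '[][][[][]][][[]][][[][[]]][[]][][]': depth seq [1 0 1 0 1 2 1 2 1 0 1 0 1 2 1 0 1 0 1 2 1 2 3 2 1 0 1 2 1 0 1 0 1 0]
  -> pairs=17 depth=3 groups=10 -> no

Answer: no no yes no no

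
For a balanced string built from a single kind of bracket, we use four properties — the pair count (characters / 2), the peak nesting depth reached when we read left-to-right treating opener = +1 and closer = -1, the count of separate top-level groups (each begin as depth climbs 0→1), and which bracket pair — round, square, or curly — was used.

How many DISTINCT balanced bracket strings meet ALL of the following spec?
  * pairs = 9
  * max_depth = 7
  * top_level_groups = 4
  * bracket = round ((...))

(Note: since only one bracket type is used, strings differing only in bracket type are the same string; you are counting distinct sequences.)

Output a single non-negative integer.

Answer: 0

Derivation:
Spec: pairs=9 depth=7 groups=4
Count(depth <= 7) = 572
Count(depth <= 6) = 572
Count(depth == 7) = 572 - 572 = 0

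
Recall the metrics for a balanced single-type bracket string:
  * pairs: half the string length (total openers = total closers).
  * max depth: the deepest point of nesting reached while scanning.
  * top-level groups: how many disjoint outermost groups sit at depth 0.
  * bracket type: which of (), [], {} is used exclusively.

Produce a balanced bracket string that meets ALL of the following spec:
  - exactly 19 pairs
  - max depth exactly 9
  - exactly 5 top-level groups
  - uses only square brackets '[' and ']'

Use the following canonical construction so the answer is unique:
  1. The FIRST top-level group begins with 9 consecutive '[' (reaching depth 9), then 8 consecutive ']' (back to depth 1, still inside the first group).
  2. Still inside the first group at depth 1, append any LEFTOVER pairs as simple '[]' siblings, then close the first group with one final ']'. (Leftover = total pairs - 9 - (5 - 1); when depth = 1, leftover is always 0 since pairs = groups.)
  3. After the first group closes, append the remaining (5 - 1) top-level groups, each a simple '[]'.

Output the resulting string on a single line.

Answer: [[[[[[[[[]]]]]]]][][][][][][]][][][][]

Derivation:
Spec: pairs=19 depth=9 groups=5
Leftover pairs = 19 - 9 - (5-1) = 6
First group: deep chain of depth 9 + 6 sibling pairs
Remaining 4 groups: simple '[]' each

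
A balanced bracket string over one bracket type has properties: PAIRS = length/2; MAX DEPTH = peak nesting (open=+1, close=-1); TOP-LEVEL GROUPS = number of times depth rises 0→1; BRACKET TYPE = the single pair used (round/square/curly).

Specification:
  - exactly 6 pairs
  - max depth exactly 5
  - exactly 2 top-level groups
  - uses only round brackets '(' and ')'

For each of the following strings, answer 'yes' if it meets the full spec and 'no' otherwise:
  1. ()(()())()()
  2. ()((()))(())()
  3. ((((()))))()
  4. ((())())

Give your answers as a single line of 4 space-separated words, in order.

String 1 '()(()())()()': depth seq [1 0 1 2 1 2 1 0 1 0 1 0]
  -> pairs=6 depth=2 groups=4 -> no
String 2 '()((()))(())()': depth seq [1 0 1 2 3 2 1 0 1 2 1 0 1 0]
  -> pairs=7 depth=3 groups=4 -> no
String 3 '((((()))))()': depth seq [1 2 3 4 5 4 3 2 1 0 1 0]
  -> pairs=6 depth=5 groups=2 -> yes
String 4 '((())())': depth seq [1 2 3 2 1 2 1 0]
  -> pairs=4 depth=3 groups=1 -> no

Answer: no no yes no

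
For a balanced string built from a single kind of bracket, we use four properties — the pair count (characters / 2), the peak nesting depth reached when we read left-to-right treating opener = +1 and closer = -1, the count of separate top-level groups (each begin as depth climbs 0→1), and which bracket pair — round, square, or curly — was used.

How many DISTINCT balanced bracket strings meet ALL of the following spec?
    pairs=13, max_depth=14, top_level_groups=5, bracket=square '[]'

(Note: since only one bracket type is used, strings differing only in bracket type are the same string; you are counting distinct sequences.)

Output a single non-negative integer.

Answer: 0

Derivation:
Spec: pairs=13 depth=14 groups=5
Count(depth <= 14) = 48450
Count(depth <= 13) = 48450
Count(depth == 14) = 48450 - 48450 = 0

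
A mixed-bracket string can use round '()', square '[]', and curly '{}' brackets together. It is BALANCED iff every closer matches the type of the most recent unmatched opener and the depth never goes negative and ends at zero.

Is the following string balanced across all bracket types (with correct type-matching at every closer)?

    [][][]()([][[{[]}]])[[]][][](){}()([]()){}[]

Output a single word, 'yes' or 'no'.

pos 0: push '['; stack = [
pos 1: ']' matches '['; pop; stack = (empty)
pos 2: push '['; stack = [
pos 3: ']' matches '['; pop; stack = (empty)
pos 4: push '['; stack = [
pos 5: ']' matches '['; pop; stack = (empty)
pos 6: push '('; stack = (
pos 7: ')' matches '('; pop; stack = (empty)
pos 8: push '('; stack = (
pos 9: push '['; stack = ([
pos 10: ']' matches '['; pop; stack = (
pos 11: push '['; stack = ([
pos 12: push '['; stack = ([[
pos 13: push '{'; stack = ([[{
pos 14: push '['; stack = ([[{[
pos 15: ']' matches '['; pop; stack = ([[{
pos 16: '}' matches '{'; pop; stack = ([[
pos 17: ']' matches '['; pop; stack = ([
pos 18: ']' matches '['; pop; stack = (
pos 19: ')' matches '('; pop; stack = (empty)
pos 20: push '['; stack = [
pos 21: push '['; stack = [[
pos 22: ']' matches '['; pop; stack = [
pos 23: ']' matches '['; pop; stack = (empty)
pos 24: push '['; stack = [
pos 25: ']' matches '['; pop; stack = (empty)
pos 26: push '['; stack = [
pos 27: ']' matches '['; pop; stack = (empty)
pos 28: push '('; stack = (
pos 29: ')' matches '('; pop; stack = (empty)
pos 30: push '{'; stack = {
pos 31: '}' matches '{'; pop; stack = (empty)
pos 32: push '('; stack = (
pos 33: ')' matches '('; pop; stack = (empty)
pos 34: push '('; stack = (
pos 35: push '['; stack = ([
pos 36: ']' matches '['; pop; stack = (
pos 37: push '('; stack = ((
pos 38: ')' matches '('; pop; stack = (
pos 39: ')' matches '('; pop; stack = (empty)
pos 40: push '{'; stack = {
pos 41: '}' matches '{'; pop; stack = (empty)
pos 42: push '['; stack = [
pos 43: ']' matches '['; pop; stack = (empty)
end: stack empty → VALID
Verdict: properly nested → yes

Answer: yes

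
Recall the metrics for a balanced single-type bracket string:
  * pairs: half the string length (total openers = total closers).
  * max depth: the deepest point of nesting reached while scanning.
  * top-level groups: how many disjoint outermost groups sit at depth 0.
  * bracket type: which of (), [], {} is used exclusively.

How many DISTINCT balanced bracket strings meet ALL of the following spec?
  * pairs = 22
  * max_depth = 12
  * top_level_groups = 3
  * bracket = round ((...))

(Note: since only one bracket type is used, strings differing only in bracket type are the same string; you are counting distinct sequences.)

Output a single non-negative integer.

Spec: pairs=22 depth=12 groups=3
Count(depth <= 12) = 17867272176
Count(depth <= 11) = 17771778765
Count(depth == 12) = 17867272176 - 17771778765 = 95493411

Answer: 95493411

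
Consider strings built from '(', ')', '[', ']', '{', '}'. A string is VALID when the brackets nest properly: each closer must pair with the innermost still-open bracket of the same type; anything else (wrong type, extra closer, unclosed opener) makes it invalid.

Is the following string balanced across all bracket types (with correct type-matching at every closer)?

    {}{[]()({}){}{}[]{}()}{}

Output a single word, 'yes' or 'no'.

Answer: yes

Derivation:
pos 0: push '{'; stack = {
pos 1: '}' matches '{'; pop; stack = (empty)
pos 2: push '{'; stack = {
pos 3: push '['; stack = {[
pos 4: ']' matches '['; pop; stack = {
pos 5: push '('; stack = {(
pos 6: ')' matches '('; pop; stack = {
pos 7: push '('; stack = {(
pos 8: push '{'; stack = {({
pos 9: '}' matches '{'; pop; stack = {(
pos 10: ')' matches '('; pop; stack = {
pos 11: push '{'; stack = {{
pos 12: '}' matches '{'; pop; stack = {
pos 13: push '{'; stack = {{
pos 14: '}' matches '{'; pop; stack = {
pos 15: push '['; stack = {[
pos 16: ']' matches '['; pop; stack = {
pos 17: push '{'; stack = {{
pos 18: '}' matches '{'; pop; stack = {
pos 19: push '('; stack = {(
pos 20: ')' matches '('; pop; stack = {
pos 21: '}' matches '{'; pop; stack = (empty)
pos 22: push '{'; stack = {
pos 23: '}' matches '{'; pop; stack = (empty)
end: stack empty → VALID
Verdict: properly nested → yes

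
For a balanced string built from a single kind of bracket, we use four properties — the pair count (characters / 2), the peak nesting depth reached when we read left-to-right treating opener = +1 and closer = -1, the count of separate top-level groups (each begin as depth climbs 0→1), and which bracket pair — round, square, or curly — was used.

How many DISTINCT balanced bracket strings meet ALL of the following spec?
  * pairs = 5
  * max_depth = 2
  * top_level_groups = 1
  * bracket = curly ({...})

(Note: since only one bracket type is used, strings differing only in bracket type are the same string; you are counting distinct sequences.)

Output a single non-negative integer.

Answer: 1

Derivation:
Spec: pairs=5 depth=2 groups=1
Count(depth <= 2) = 1
Count(depth <= 1) = 0
Count(depth == 2) = 1 - 0 = 1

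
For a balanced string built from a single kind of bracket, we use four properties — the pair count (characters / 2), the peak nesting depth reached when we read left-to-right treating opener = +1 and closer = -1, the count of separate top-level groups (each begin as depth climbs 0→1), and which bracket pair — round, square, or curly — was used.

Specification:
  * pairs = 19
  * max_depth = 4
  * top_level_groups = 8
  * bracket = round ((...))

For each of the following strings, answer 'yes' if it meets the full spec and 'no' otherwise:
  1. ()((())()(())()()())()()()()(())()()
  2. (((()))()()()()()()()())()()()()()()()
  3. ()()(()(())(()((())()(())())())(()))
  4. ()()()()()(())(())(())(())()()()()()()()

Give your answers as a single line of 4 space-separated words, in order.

String 1 '()((())()(())()()())()()()()(())()()': depth seq [1 0 1 2 3 2 1 2 1 2 3 2 1 2 1 2 1 2 1 0 1 0 1 0 1 0 1 0 1 2 1 0 1 0 1 0]
  -> pairs=18 depth=3 groups=9 -> no
String 2 '(((()))()()()()()()()())()()()()()()()': depth seq [1 2 3 4 3 2 1 2 1 2 1 2 1 2 1 2 1 2 1 2 1 2 1 0 1 0 1 0 1 0 1 0 1 0 1 0 1 0]
  -> pairs=19 depth=4 groups=8 -> yes
String 3 '()()(()(())(()((())()(())())())(()))': depth seq [1 0 1 0 1 2 1 2 3 2 1 2 3 2 3 4 5 4 3 4 3 4 5 4 3 4 3 2 3 2 1 2 3 2 1 0]
  -> pairs=18 depth=5 groups=3 -> no
String 4 '()()()()()(())(())(())(())()()()()()()()': depth seq [1 0 1 0 1 0 1 0 1 0 1 2 1 0 1 2 1 0 1 2 1 0 1 2 1 0 1 0 1 0 1 0 1 0 1 0 1 0 1 0]
  -> pairs=20 depth=2 groups=16 -> no

Answer: no yes no no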